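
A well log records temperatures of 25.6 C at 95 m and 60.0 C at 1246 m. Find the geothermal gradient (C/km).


dT = 60.0 - 25.6 = 34.4 C
dz = 1246 - 95 = 1151 m
gradient = dT/dz * 1000 = 34.4/1151 * 1000 = 29.8871 C/km

29.8871


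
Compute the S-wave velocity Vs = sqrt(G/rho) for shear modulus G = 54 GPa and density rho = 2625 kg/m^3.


Convert G to Pa: G = 54e9 Pa
Compute G/rho = 54e9 / 2625 = 20571428.5714
Vs = sqrt(20571428.5714) = 4535.57 m/s

4535.57


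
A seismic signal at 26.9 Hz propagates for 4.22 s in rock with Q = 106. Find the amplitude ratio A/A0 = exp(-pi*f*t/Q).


pi*f*t/Q = pi*26.9*4.22/106 = 3.364409
A/A0 = exp(-3.364409) = 0.034582

0.034582


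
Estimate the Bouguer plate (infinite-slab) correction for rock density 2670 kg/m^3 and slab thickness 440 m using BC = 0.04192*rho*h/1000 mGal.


BC = 0.04192 * rho * h / 1000
= 0.04192 * 2670 * 440 / 1000
= 49.2476 mGal

49.2476


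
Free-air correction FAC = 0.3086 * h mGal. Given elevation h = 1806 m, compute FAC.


FAC = 0.3086 * h
= 0.3086 * 1806
= 557.3316 mGal

557.3316


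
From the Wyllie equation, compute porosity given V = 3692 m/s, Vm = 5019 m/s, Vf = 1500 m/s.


1/V - 1/Vm = 1/3692 - 1/5019 = 7.161e-05
1/Vf - 1/Vm = 1/1500 - 1/5019 = 0.00046742
phi = 7.161e-05 / 0.00046742 = 0.1532

0.1532


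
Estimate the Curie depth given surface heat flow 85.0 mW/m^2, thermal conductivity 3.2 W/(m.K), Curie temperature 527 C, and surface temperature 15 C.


T_Curie - T_surf = 527 - 15 = 512 C
Convert q to W/m^2: 85.0 mW/m^2 = 0.085 W/m^2
d = 512 * 3.2 / 0.085 = 19275.29 m

19275.29


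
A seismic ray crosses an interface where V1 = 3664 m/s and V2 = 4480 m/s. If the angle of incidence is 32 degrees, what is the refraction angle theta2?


sin(theta1) = sin(32 deg) = 0.529919
sin(theta2) = V2/V1 * sin(theta1) = 4480/3664 * 0.529919 = 0.647936
theta2 = arcsin(0.647936) = 40.3862 degrees

40.3862


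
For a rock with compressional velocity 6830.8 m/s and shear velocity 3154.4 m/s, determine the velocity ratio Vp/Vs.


Vp/Vs = 6830.8 / 3154.4
= 2.1655

2.1655


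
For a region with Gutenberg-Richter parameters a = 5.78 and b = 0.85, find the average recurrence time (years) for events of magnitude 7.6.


log10(N) = 5.78 - 0.85*7.6 = -0.68
N = 10^-0.68 = 0.20893
T = 1/N = 1/0.20893 = 4.7863 years

4.7863


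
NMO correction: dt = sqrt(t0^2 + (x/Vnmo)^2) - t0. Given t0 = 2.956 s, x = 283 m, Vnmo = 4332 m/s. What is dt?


x/Vnmo = 283/4332 = 0.065328
(x/Vnmo)^2 = 0.004268
t0^2 = 8.737936
sqrt(8.737936 + 0.004268) = 2.956722
dt = 2.956722 - 2.956 = 0.000722

7.220000e-04


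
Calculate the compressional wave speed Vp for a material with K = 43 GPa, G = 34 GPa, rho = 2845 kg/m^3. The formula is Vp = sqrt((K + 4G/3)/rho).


First compute the effective modulus:
K + 4G/3 = 43e9 + 4*34e9/3 = 88333333333.33 Pa
Then divide by density:
88333333333.33 / 2845 = 31048623.3158 Pa/(kg/m^3)
Take the square root:
Vp = sqrt(31048623.3158) = 5572.13 m/s

5572.13


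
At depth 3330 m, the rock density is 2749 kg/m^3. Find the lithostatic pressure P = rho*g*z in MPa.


P = rho * g * z / 1e6
= 2749 * 9.81 * 3330 / 1e6
= 89802407.7 / 1e6
= 89.8024 MPa

89.8024


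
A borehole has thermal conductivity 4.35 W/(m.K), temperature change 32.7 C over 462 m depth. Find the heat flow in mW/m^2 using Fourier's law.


q = k * dT / dz * 1000
= 4.35 * 32.7 / 462 * 1000
= 0.30789 * 1000
= 307.8896 mW/m^2

307.8896


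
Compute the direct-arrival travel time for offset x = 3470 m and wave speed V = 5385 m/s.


t = x / V
= 3470 / 5385
= 0.6444 s

0.6444


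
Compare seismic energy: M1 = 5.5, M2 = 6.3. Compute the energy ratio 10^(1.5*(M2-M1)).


M2 - M1 = 6.3 - 5.5 = 0.8
1.5 * 0.8 = 1.2
ratio = 10^1.2 = 15.85

15.85


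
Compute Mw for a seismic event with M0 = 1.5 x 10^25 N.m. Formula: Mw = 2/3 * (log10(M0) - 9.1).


log10(M0) = log10(1.5 x 10^25) = 25.1761
Mw = 2/3 * (25.1761 - 9.1)
= 2/3 * 16.0761
= 10.72

10.72


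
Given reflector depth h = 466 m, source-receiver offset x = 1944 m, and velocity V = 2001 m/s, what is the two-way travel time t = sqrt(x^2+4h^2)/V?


x^2 + 4h^2 = 1944^2 + 4*466^2 = 3779136 + 868624 = 4647760
sqrt(4647760) = 2155.8664
t = 2155.8664 / 2001 = 1.0774 s

1.0774


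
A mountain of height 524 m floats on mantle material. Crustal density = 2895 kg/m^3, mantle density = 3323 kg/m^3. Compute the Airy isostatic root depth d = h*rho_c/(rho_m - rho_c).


rho_m - rho_c = 3323 - 2895 = 428
d = 524 * 2895 / 428
= 1516980 / 428
= 3544.35 m

3544.35


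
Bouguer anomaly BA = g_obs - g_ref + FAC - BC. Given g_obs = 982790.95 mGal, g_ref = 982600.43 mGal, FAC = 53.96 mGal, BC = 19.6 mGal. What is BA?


BA = g_obs - g_ref + FAC - BC
= 982790.95 - 982600.43 + 53.96 - 19.6
= 224.88 mGal

224.88


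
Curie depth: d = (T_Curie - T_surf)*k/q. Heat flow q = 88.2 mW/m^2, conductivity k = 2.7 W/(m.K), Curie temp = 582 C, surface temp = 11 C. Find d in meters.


T_Curie - T_surf = 582 - 11 = 571 C
Convert q to W/m^2: 88.2 mW/m^2 = 0.0882 W/m^2
d = 571 * 2.7 / 0.0882 = 17479.59 m

17479.59


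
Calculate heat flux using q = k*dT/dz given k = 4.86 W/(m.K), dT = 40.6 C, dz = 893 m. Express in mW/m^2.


q = k * dT / dz * 1000
= 4.86 * 40.6 / 893 * 1000
= 0.220959 * 1000
= 220.9586 mW/m^2

220.9586


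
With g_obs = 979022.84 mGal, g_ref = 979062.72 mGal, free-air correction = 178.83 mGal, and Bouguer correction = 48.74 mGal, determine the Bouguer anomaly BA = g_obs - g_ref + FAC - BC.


BA = g_obs - g_ref + FAC - BC
= 979022.84 - 979062.72 + 178.83 - 48.74
= 90.21 mGal

90.21


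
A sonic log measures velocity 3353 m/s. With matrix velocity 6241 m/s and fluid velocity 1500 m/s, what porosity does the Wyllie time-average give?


1/V - 1/Vm = 1/3353 - 1/6241 = 0.00013801
1/Vf - 1/Vm = 1/1500 - 1/6241 = 0.00050644
phi = 0.00013801 / 0.00050644 = 0.2725

0.2725


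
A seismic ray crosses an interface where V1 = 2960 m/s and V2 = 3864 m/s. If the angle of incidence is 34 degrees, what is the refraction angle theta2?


sin(theta1) = sin(34 deg) = 0.559193
sin(theta2) = V2/V1 * sin(theta1) = 3864/2960 * 0.559193 = 0.729973
theta2 = arcsin(0.729973) = 46.8842 degrees

46.8842


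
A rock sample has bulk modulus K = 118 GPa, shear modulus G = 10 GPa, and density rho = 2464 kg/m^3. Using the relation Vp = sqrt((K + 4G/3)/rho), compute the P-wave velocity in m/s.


First compute the effective modulus:
K + 4G/3 = 118e9 + 4*10e9/3 = 131333333333.33 Pa
Then divide by density:
131333333333.33 / 2464 = 53300865.8009 Pa/(kg/m^3)
Take the square root:
Vp = sqrt(53300865.8009) = 7300.74 m/s

7300.74


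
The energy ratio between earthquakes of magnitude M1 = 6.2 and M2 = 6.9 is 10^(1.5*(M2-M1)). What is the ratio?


M2 - M1 = 6.9 - 6.2 = 0.7
1.5 * 0.7 = 1.05
ratio = 10^1.05 = 11.22

11.22


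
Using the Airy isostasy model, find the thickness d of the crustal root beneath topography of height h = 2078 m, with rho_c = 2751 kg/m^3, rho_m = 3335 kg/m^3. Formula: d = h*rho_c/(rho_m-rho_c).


rho_m - rho_c = 3335 - 2751 = 584
d = 2078 * 2751 / 584
= 5716578 / 584
= 9788.66 m

9788.66


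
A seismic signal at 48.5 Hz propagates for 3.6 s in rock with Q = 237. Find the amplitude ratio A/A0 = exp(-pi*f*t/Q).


pi*f*t/Q = pi*48.5*3.6/237 = 2.314439
A/A0 = exp(-2.314439) = 0.098822

0.098822


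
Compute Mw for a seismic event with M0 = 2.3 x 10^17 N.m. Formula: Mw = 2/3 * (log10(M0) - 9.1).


log10(M0) = log10(2.3 x 10^17) = 17.3617
Mw = 2/3 * (17.3617 - 9.1)
= 2/3 * 8.2617
= 5.51

5.51


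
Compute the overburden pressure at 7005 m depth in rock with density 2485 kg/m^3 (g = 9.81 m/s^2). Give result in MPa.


P = rho * g * z / 1e6
= 2485 * 9.81 * 7005 / 1e6
= 170766839.25 / 1e6
= 170.7668 MPa

170.7668


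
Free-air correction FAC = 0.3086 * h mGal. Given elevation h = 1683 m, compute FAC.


FAC = 0.3086 * h
= 0.3086 * 1683
= 519.3738 mGal

519.3738


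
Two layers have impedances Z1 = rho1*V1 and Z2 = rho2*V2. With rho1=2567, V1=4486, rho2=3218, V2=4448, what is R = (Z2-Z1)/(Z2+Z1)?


Z1 = 2567 * 4486 = 11515562
Z2 = 3218 * 4448 = 14313664
R = (14313664 - 11515562) / (14313664 + 11515562) = 2798102 / 25829226 = 0.1083

0.1083


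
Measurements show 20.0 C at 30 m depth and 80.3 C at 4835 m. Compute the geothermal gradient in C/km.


dT = 80.3 - 20.0 = 60.3 C
dz = 4835 - 30 = 4805 m
gradient = dT/dz * 1000 = 60.3/4805 * 1000 = 12.5494 C/km

12.5494


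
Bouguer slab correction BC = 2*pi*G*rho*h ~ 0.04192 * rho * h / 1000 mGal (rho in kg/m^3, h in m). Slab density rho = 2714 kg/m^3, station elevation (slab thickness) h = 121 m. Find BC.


BC = 0.04192 * rho * h / 1000
= 0.04192 * 2714 * 121 / 1000
= 13.7663 mGal

13.7663


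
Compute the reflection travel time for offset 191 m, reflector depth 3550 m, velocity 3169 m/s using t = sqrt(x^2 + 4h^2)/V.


x^2 + 4h^2 = 191^2 + 4*3550^2 = 36481 + 50410000 = 50446481
sqrt(50446481) = 7102.5686
t = 7102.5686 / 3169 = 2.2413 s

2.2413


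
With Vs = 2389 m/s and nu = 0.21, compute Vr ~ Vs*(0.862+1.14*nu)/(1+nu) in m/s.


Numerator factor = 0.862 + 1.14*0.21 = 1.1014
Denominator = 1 + 0.21 = 1.21
Vr = 2389 * 1.1014 / 1.21 = 2174.58 m/s

2174.58


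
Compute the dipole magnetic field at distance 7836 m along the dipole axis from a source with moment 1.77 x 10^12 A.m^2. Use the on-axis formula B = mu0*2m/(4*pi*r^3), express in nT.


m = 1.77 x 10^12 = 1770000000000 A.m^2
2m = 3540000000000 A.m^2
r^3 = 7836^3 = 481153093056
B = (4pi*10^-7) * 3540000000000 / (4*pi * 481153093056) * 1e9
= 4448495.197483 / 6046348089586.94 * 1e9
= 735.7326 nT

735.7326


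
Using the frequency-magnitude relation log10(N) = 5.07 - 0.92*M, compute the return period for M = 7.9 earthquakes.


log10(N) = 5.07 - 0.92*7.9 = -2.198
N = 10^-2.198 = 0.006339
T = 1/N = 1/0.006339 = 157.7611 years

157.7611


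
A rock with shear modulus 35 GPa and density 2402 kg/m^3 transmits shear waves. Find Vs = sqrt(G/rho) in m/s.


Convert G to Pa: G = 35e9 Pa
Compute G/rho = 35e9 / 2402 = 14571190.6744
Vs = sqrt(14571190.6744) = 3817.22 m/s

3817.22


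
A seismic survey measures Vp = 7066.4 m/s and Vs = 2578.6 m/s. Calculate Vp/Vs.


Vp/Vs = 7066.4 / 2578.6
= 2.7404

2.7404


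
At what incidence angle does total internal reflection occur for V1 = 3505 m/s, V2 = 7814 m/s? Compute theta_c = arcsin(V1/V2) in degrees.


V1/V2 = 3505/7814 = 0.448554
theta_c = arcsin(0.448554) = 26.6509 degrees

26.6509


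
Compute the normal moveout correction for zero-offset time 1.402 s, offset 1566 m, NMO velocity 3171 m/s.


x/Vnmo = 1566/3171 = 0.493851
(x/Vnmo)^2 = 0.243888
t0^2 = 1.965604
sqrt(1.965604 + 0.243888) = 1.486436
dt = 1.486436 - 1.402 = 0.084436

0.084436


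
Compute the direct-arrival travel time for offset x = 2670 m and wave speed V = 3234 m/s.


t = x / V
= 2670 / 3234
= 0.8256 s

0.8256


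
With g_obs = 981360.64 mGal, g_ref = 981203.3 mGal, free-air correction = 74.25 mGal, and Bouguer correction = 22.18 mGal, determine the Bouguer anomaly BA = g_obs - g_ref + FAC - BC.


BA = g_obs - g_ref + FAC - BC
= 981360.64 - 981203.3 + 74.25 - 22.18
= 209.41 mGal

209.41


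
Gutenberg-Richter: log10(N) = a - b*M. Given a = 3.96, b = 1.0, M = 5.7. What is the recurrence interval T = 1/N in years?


log10(N) = 3.96 - 1.0*5.7 = -1.74
N = 10^-1.74 = 0.018197
T = 1/N = 1/0.018197 = 54.9541 years

54.9541


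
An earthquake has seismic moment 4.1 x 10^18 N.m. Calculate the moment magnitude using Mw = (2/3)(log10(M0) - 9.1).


log10(M0) = log10(4.1 x 10^18) = 18.6128
Mw = 2/3 * (18.6128 - 9.1)
= 2/3 * 9.5128
= 6.34

6.34


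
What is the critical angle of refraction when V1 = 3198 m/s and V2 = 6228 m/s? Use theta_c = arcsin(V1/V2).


V1/V2 = 3198/6228 = 0.513487
theta_c = arcsin(0.513487) = 30.8964 degrees

30.8964


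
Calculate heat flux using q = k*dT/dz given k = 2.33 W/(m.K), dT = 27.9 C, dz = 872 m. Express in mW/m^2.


q = k * dT / dz * 1000
= 2.33 * 27.9 / 872 * 1000
= 0.074549 * 1000
= 74.5493 mW/m^2

74.5493


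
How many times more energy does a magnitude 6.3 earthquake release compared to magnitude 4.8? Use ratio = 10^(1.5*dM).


M2 - M1 = 6.3 - 4.8 = 1.5
1.5 * 1.5 = 2.25
ratio = 10^2.25 = 177.83

177.83


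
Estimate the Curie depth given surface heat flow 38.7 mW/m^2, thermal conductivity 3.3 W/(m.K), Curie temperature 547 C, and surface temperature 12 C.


T_Curie - T_surf = 547 - 12 = 535 C
Convert q to W/m^2: 38.7 mW/m^2 = 0.0387 W/m^2
d = 535 * 3.3 / 0.0387 = 45620.16 m

45620.16


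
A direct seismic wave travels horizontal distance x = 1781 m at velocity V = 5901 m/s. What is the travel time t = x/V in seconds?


t = x / V
= 1781 / 5901
= 0.3018 s

0.3018


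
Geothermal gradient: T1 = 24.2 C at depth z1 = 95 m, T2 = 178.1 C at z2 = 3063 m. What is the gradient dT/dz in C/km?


dT = 178.1 - 24.2 = 153.9 C
dz = 3063 - 95 = 2968 m
gradient = dT/dz * 1000 = 153.9/2968 * 1000 = 51.8531 C/km

51.8531


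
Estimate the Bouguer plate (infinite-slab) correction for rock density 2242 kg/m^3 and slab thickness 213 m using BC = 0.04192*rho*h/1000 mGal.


BC = 0.04192 * rho * h / 1000
= 0.04192 * 2242 * 213 / 1000
= 20.0187 mGal

20.0187


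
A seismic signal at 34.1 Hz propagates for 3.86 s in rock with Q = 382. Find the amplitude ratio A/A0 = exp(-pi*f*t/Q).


pi*f*t/Q = pi*34.1*3.86/382 = 1.082501
A/A0 = exp(-1.082501) = 0.338747

0.338747


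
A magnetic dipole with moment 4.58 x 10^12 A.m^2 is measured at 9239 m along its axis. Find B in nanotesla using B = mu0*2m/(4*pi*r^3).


m = 4.58 x 10^12 = 4580000000000 A.m^2
2m = 9160000000000 A.m^2
r^3 = 9239^3 = 788632918919
B = (4pi*10^-7) * 9160000000000 / (4*pi * 788632918919) * 1e9
= 11510795.482753 / 9910253537820.02 * 1e9
= 1161.5036 nT

1161.5036


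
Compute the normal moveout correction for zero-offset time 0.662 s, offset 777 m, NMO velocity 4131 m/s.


x/Vnmo = 777/4131 = 0.18809
(x/Vnmo)^2 = 0.035378
t0^2 = 0.438244
sqrt(0.438244 + 0.035378) = 0.688202
dt = 0.688202 - 0.662 = 0.026202

0.026202


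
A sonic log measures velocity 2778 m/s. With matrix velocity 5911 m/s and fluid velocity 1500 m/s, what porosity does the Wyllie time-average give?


1/V - 1/Vm = 1/2778 - 1/5911 = 0.0001908
1/Vf - 1/Vm = 1/1500 - 1/5911 = 0.00049749
phi = 0.0001908 / 0.00049749 = 0.3835

0.3835


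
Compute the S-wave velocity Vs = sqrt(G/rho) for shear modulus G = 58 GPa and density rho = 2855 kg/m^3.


Convert G to Pa: G = 58e9 Pa
Compute G/rho = 58e9 / 2855 = 20315236.4273
Vs = sqrt(20315236.4273) = 4507.24 m/s

4507.24


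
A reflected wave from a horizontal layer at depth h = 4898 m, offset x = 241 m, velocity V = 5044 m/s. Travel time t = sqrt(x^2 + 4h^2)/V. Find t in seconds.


x^2 + 4h^2 = 241^2 + 4*4898^2 = 58081 + 95961616 = 96019697
sqrt(96019697) = 9798.9641
t = 9798.9641 / 5044 = 1.9427 s

1.9427


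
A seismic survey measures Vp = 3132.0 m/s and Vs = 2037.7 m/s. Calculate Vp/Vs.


Vp/Vs = 3132.0 / 2037.7
= 1.537

1.537


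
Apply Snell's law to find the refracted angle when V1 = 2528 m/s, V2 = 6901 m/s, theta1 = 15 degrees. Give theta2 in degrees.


sin(theta1) = sin(15 deg) = 0.258819
sin(theta2) = V2/V1 * sin(theta1) = 6901/2528 * 0.258819 = 0.706531
theta2 = arcsin(0.706531) = 44.9534 degrees

44.9534


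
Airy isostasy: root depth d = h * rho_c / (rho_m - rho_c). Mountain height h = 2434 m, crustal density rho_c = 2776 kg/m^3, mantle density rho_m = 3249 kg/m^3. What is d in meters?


rho_m - rho_c = 3249 - 2776 = 473
d = 2434 * 2776 / 473
= 6756784 / 473
= 14284.96 m

14284.96


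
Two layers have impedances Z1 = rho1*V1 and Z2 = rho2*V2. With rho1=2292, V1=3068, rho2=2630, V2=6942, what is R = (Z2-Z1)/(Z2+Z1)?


Z1 = 2292 * 3068 = 7031856
Z2 = 2630 * 6942 = 18257460
R = (18257460 - 7031856) / (18257460 + 7031856) = 11225604 / 25289316 = 0.4439

0.4439


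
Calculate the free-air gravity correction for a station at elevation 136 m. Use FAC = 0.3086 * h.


FAC = 0.3086 * h
= 0.3086 * 136
= 41.9696 mGal

41.9696


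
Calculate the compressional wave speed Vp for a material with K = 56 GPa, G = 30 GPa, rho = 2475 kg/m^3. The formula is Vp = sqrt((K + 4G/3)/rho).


First compute the effective modulus:
K + 4G/3 = 56e9 + 4*30e9/3 = 96000000000.0 Pa
Then divide by density:
96000000000.0 / 2475 = 38787878.7879 Pa/(kg/m^3)
Take the square root:
Vp = sqrt(38787878.7879) = 6227.99 m/s

6227.99


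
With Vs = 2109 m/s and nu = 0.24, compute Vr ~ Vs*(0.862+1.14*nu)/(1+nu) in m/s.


Numerator factor = 0.862 + 1.14*0.24 = 1.1356
Denominator = 1 + 0.24 = 1.24
Vr = 2109 * 1.1356 / 1.24 = 1931.44 m/s

1931.44


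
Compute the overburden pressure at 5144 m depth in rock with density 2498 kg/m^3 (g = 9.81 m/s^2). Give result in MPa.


P = rho * g * z / 1e6
= 2498 * 9.81 * 5144 / 1e6
= 126055674.72 / 1e6
= 126.0557 MPa

126.0557


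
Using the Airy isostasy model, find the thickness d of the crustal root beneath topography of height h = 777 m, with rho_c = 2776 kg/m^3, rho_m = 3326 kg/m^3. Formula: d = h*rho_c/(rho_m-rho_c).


rho_m - rho_c = 3326 - 2776 = 550
d = 777 * 2776 / 550
= 2156952 / 550
= 3921.73 m

3921.73


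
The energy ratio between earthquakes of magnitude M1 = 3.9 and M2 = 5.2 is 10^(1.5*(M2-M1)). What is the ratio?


M2 - M1 = 5.2 - 3.9 = 1.3
1.5 * 1.3 = 1.95
ratio = 10^1.95 = 89.13

89.13


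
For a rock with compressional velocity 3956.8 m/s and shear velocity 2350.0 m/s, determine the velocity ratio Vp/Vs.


Vp/Vs = 3956.8 / 2350.0
= 1.6837

1.6837


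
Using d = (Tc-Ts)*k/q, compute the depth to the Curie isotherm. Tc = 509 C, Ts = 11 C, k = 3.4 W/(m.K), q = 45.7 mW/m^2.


T_Curie - T_surf = 509 - 11 = 498 C
Convert q to W/m^2: 45.7 mW/m^2 = 0.0457 W/m^2
d = 498 * 3.4 / 0.0457 = 37050.33 m

37050.33


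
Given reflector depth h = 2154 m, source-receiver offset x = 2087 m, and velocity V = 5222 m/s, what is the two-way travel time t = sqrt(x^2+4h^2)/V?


x^2 + 4h^2 = 2087^2 + 4*2154^2 = 4355569 + 18558864 = 22914433
sqrt(22914433) = 4786.9022
t = 4786.9022 / 5222 = 0.9167 s

0.9167


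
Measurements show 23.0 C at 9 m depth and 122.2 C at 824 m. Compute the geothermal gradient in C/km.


dT = 122.2 - 23.0 = 99.2 C
dz = 824 - 9 = 815 m
gradient = dT/dz * 1000 = 99.2/815 * 1000 = 121.7178 C/km

121.7178


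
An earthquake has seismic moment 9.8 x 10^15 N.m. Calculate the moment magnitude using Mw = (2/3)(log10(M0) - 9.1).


log10(M0) = log10(9.8 x 10^15) = 15.9912
Mw = 2/3 * (15.9912 - 9.1)
= 2/3 * 6.8912
= 4.59

4.59


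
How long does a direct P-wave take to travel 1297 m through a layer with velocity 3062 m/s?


t = x / V
= 1297 / 3062
= 0.4236 s

0.4236


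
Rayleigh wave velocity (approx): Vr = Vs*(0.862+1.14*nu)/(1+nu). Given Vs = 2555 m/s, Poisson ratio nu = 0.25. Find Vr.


Numerator factor = 0.862 + 1.14*0.25 = 1.147
Denominator = 1 + 0.25 = 1.25
Vr = 2555 * 1.147 / 1.25 = 2344.47 m/s

2344.47


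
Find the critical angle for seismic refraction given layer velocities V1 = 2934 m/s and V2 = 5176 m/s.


V1/V2 = 2934/5176 = 0.566847
theta_c = arcsin(0.566847) = 34.5306 degrees

34.5306


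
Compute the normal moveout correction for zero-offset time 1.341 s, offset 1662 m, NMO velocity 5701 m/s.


x/Vnmo = 1662/5701 = 0.291528
(x/Vnmo)^2 = 0.084988
t0^2 = 1.798281
sqrt(1.798281 + 0.084988) = 1.372323
dt = 1.372323 - 1.341 = 0.031323

0.031323


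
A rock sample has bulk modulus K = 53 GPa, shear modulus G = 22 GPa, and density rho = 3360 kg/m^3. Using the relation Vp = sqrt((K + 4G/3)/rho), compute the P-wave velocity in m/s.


First compute the effective modulus:
K + 4G/3 = 53e9 + 4*22e9/3 = 82333333333.33 Pa
Then divide by density:
82333333333.33 / 3360 = 24503968.254 Pa/(kg/m^3)
Take the square root:
Vp = sqrt(24503968.254) = 4950.15 m/s

4950.15


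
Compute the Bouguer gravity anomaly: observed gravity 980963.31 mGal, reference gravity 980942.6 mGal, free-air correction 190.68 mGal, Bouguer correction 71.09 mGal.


BA = g_obs - g_ref + FAC - BC
= 980963.31 - 980942.6 + 190.68 - 71.09
= 140.3 mGal

140.3


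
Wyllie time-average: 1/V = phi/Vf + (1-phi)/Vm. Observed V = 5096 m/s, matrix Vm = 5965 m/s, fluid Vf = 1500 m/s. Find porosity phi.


1/V - 1/Vm = 1/5096 - 1/5965 = 2.859e-05
1/Vf - 1/Vm = 1/1500 - 1/5965 = 0.00049902
phi = 2.859e-05 / 0.00049902 = 0.0573

0.0573


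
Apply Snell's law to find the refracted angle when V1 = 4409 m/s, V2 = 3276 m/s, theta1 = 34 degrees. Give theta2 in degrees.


sin(theta1) = sin(34 deg) = 0.559193
sin(theta2) = V2/V1 * sin(theta1) = 3276/4409 * 0.559193 = 0.415495
theta2 = arcsin(0.415495) = 24.5505 degrees

24.5505


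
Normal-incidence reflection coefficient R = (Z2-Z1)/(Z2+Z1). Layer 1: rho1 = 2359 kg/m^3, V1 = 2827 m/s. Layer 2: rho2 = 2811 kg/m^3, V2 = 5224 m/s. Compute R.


Z1 = 2359 * 2827 = 6668893
Z2 = 2811 * 5224 = 14684664
R = (14684664 - 6668893) / (14684664 + 6668893) = 8015771 / 21353557 = 0.3754

0.3754


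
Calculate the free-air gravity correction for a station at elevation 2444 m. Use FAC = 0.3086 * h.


FAC = 0.3086 * h
= 0.3086 * 2444
= 754.2184 mGal

754.2184


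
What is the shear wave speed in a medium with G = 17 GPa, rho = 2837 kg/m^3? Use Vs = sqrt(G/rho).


Convert G to Pa: G = 17e9 Pa
Compute G/rho = 17e9 / 2837 = 5992245.3296
Vs = sqrt(5992245.3296) = 2447.91 m/s

2447.91


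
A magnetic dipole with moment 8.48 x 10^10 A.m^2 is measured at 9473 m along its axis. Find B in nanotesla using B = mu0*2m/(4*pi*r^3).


m = 8.48 x 10^10 = 84800000000 A.m^2
2m = 169600000000 A.m^2
r^3 = 9473^3 = 850085506817
B = (4pi*10^-7) * 169600000000 / (4*pi * 850085506817) * 1e9
= 213125.64562 / 10682489532557.77 * 1e9
= 19.9509 nT

19.9509


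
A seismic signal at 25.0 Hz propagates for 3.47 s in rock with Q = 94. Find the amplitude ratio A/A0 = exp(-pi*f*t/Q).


pi*f*t/Q = pi*25.0*3.47/94 = 2.899289
A/A0 = exp(-2.899289) = 0.055062

0.055062


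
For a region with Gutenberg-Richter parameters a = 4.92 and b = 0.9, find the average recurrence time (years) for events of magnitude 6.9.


log10(N) = 4.92 - 0.9*6.9 = -1.29
N = 10^-1.29 = 0.051286
T = 1/N = 1/0.051286 = 19.4984 years

19.4984


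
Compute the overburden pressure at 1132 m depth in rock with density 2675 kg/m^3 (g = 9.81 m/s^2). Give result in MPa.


P = rho * g * z / 1e6
= 2675 * 9.81 * 1132 / 1e6
= 29705661.0 / 1e6
= 29.7057 MPa

29.7057


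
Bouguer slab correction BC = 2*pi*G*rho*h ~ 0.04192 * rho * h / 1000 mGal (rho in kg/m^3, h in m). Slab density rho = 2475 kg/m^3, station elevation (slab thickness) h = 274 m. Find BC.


BC = 0.04192 * rho * h / 1000
= 0.04192 * 2475 * 274 / 1000
= 28.428 mGal

28.428


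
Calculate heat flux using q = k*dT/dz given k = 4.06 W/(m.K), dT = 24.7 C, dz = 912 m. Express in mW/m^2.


q = k * dT / dz * 1000
= 4.06 * 24.7 / 912 * 1000
= 0.109958 * 1000
= 109.9583 mW/m^2

109.9583


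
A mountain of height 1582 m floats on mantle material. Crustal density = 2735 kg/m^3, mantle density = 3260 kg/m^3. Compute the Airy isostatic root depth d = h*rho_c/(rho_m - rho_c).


rho_m - rho_c = 3260 - 2735 = 525
d = 1582 * 2735 / 525
= 4326770 / 525
= 8241.47 m

8241.47


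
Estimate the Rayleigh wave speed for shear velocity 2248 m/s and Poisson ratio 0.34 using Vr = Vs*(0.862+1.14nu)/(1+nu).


Numerator factor = 0.862 + 1.14*0.34 = 1.2496
Denominator = 1 + 0.34 = 1.34
Vr = 2248 * 1.2496 / 1.34 = 2096.34 m/s

2096.34


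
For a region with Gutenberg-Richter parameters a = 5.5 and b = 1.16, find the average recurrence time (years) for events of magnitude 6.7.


log10(N) = 5.5 - 1.16*6.7 = -2.272
N = 10^-2.272 = 0.005346
T = 1/N = 1/0.005346 = 187.0682 years

187.0682


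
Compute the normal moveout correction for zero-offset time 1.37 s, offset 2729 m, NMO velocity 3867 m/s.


x/Vnmo = 2729/3867 = 0.705715
(x/Vnmo)^2 = 0.498034
t0^2 = 1.8769
sqrt(1.8769 + 0.498034) = 1.541082
dt = 1.541082 - 1.37 = 0.171082

0.171082


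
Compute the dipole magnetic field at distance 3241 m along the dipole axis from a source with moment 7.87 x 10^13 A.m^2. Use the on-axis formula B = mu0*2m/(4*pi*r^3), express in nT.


m = 7.87 x 10^13 = 78700000000000 A.m^2
2m = 157400000000000 A.m^2
r^3 = 3241^3 = 34043726521
B = (4pi*10^-7) * 157400000000000 / (4*pi * 34043726521) * 1e9
= 197794673.470013 / 427806084556.77 * 1e9
= 462346.5645 nT

462346.5645


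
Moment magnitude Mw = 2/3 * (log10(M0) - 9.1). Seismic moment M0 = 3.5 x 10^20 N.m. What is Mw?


log10(M0) = log10(3.5 x 10^20) = 20.5441
Mw = 2/3 * (20.5441 - 9.1)
= 2/3 * 11.4441
= 7.63

7.63


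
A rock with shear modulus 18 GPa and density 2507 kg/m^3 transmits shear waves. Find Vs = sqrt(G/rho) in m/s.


Convert G to Pa: G = 18e9 Pa
Compute G/rho = 18e9 / 2507 = 7179896.2904
Vs = sqrt(7179896.2904) = 2679.53 m/s

2679.53


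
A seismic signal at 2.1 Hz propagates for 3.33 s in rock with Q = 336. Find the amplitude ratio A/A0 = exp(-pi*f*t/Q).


pi*f*t/Q = pi*2.1*3.33/336 = 0.065384
A/A0 = exp(-0.065384) = 0.936707

0.936707


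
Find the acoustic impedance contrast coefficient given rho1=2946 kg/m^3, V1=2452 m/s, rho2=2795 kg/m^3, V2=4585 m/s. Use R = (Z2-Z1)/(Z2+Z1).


Z1 = 2946 * 2452 = 7223592
Z2 = 2795 * 4585 = 12815075
R = (12815075 - 7223592) / (12815075 + 7223592) = 5591483 / 20038667 = 0.279

0.279


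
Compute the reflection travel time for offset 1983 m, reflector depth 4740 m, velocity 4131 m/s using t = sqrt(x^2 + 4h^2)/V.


x^2 + 4h^2 = 1983^2 + 4*4740^2 = 3932289 + 89870400 = 93802689
sqrt(93802689) = 9685.1788
t = 9685.1788 / 4131 = 2.3445 s

2.3445


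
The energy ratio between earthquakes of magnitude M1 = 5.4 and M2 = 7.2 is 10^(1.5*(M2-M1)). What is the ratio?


M2 - M1 = 7.2 - 5.4 = 1.8
1.5 * 1.8 = 2.7
ratio = 10^2.7 = 501.19

501.19


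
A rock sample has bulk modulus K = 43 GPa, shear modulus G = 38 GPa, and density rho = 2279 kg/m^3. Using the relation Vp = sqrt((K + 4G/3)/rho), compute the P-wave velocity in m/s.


First compute the effective modulus:
K + 4G/3 = 43e9 + 4*38e9/3 = 93666666666.67 Pa
Then divide by density:
93666666666.67 / 2279 = 41099897.6159 Pa/(kg/m^3)
Take the square root:
Vp = sqrt(41099897.6159) = 6410.92 m/s

6410.92


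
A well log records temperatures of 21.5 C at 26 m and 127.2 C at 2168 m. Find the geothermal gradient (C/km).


dT = 127.2 - 21.5 = 105.7 C
dz = 2168 - 26 = 2142 m
gradient = dT/dz * 1000 = 105.7/2142 * 1000 = 49.3464 C/km

49.3464


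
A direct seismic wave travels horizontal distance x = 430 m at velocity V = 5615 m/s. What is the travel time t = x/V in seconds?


t = x / V
= 430 / 5615
= 0.0766 s

0.0766


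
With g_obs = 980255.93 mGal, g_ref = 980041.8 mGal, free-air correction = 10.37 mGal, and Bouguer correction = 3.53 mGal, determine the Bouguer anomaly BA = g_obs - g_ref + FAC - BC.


BA = g_obs - g_ref + FAC - BC
= 980255.93 - 980041.8 + 10.37 - 3.53
= 220.97 mGal

220.97


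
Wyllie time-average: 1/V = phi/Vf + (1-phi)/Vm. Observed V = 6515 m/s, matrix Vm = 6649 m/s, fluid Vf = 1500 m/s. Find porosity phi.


1/V - 1/Vm = 1/6515 - 1/6649 = 3.09e-06
1/Vf - 1/Vm = 1/1500 - 1/6649 = 0.00051627
phi = 3.09e-06 / 0.00051627 = 0.006

0.006


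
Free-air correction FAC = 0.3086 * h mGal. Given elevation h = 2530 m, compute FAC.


FAC = 0.3086 * h
= 0.3086 * 2530
= 780.758 mGal

780.758


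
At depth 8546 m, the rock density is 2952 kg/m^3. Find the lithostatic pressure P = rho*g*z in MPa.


P = rho * g * z / 1e6
= 2952 * 9.81 * 8546 / 1e6
= 247484639.52 / 1e6
= 247.4846 MPa

247.4846


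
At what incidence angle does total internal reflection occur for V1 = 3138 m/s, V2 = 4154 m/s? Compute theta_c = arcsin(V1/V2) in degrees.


V1/V2 = 3138/4154 = 0.755416
theta_c = arcsin(0.755416) = 49.0618 degrees

49.0618


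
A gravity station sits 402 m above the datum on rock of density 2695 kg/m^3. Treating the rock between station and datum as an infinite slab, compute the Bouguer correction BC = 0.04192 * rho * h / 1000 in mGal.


BC = 0.04192 * rho * h / 1000
= 0.04192 * 2695 * 402 / 1000
= 45.4157 mGal

45.4157


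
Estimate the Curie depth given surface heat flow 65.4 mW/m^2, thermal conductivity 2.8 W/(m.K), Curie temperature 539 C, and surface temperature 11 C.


T_Curie - T_surf = 539 - 11 = 528 C
Convert q to W/m^2: 65.4 mW/m^2 = 0.0654 W/m^2
d = 528 * 2.8 / 0.0654 = 22605.5 m

22605.5


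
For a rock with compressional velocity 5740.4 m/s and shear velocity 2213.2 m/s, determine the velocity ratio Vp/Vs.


Vp/Vs = 5740.4 / 2213.2
= 2.5937

2.5937


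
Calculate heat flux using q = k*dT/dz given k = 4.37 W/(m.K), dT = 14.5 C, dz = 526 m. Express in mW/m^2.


q = k * dT / dz * 1000
= 4.37 * 14.5 / 526 * 1000
= 0.120466 * 1000
= 120.4658 mW/m^2

120.4658


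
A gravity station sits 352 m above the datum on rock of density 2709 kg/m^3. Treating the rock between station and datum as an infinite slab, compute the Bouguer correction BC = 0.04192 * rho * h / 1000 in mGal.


BC = 0.04192 * rho * h / 1000
= 0.04192 * 2709 * 352 / 1000
= 39.9736 mGal

39.9736


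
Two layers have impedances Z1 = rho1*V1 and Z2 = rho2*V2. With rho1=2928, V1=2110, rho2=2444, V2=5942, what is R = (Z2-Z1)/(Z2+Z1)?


Z1 = 2928 * 2110 = 6178080
Z2 = 2444 * 5942 = 14522248
R = (14522248 - 6178080) / (14522248 + 6178080) = 8344168 / 20700328 = 0.4031

0.4031


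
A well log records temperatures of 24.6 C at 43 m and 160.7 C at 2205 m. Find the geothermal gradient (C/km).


dT = 160.7 - 24.6 = 136.1 C
dz = 2205 - 43 = 2162 m
gradient = dT/dz * 1000 = 136.1/2162 * 1000 = 62.951 C/km

62.951


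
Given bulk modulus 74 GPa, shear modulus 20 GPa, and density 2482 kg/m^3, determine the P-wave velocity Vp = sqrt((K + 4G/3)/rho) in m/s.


First compute the effective modulus:
K + 4G/3 = 74e9 + 4*20e9/3 = 100666666666.67 Pa
Then divide by density:
100666666666.67 / 2482 = 40558689.2291 Pa/(kg/m^3)
Take the square root:
Vp = sqrt(40558689.2291) = 6368.57 m/s

6368.57


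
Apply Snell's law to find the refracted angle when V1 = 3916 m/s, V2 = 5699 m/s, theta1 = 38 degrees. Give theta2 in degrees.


sin(theta1) = sin(38 deg) = 0.615661
sin(theta2) = V2/V1 * sin(theta1) = 5699/3916 * 0.615661 = 0.895979
theta2 = arcsin(0.895979) = 63.6345 degrees

63.6345


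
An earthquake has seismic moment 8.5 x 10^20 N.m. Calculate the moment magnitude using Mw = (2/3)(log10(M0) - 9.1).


log10(M0) = log10(8.5 x 10^20) = 20.9294
Mw = 2/3 * (20.9294 - 9.1)
= 2/3 * 11.8294
= 7.89

7.89


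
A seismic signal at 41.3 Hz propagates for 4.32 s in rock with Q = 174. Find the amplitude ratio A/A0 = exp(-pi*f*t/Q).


pi*f*t/Q = pi*41.3*4.32/174 = 3.221324
A/A0 = exp(-3.221324) = 0.039902

0.039902


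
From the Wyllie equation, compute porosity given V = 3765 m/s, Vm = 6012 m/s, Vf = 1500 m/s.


1/V - 1/Vm = 1/3765 - 1/6012 = 9.927e-05
1/Vf - 1/Vm = 1/1500 - 1/6012 = 0.00050033
phi = 9.927e-05 / 0.00050033 = 0.1984

0.1984


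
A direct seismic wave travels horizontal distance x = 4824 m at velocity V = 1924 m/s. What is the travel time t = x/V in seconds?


t = x / V
= 4824 / 1924
= 2.5073 s

2.5073


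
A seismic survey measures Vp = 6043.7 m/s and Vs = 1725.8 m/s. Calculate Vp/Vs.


Vp/Vs = 6043.7 / 1725.8
= 3.502

3.502


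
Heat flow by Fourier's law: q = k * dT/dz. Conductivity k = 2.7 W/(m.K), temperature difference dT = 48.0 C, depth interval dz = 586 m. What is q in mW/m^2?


q = k * dT / dz * 1000
= 2.7 * 48.0 / 586 * 1000
= 0.22116 * 1000
= 221.1604 mW/m^2

221.1604


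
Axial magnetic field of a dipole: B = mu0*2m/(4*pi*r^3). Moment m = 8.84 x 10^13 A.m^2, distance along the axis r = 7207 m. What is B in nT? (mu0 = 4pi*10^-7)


m = 8.84 x 10^13 = 88400000000000 A.m^2
2m = 176800000000000 A.m^2
r^3 = 7207^3 = 374337698743
B = (4pi*10^-7) * 176800000000000 / (4*pi * 374337698743) * 1e9
= 222173432.46187 / 4704066257330.87 * 1e9
= 47230.0814 nT

47230.0814


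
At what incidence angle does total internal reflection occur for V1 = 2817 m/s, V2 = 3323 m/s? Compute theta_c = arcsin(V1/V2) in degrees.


V1/V2 = 2817/3323 = 0.847728
theta_c = arcsin(0.847728) = 57.9654 degrees

57.9654


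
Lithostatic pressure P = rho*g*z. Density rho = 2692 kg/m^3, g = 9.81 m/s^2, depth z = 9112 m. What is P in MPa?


P = rho * g * z / 1e6
= 2692 * 9.81 * 9112 / 1e6
= 240634434.24 / 1e6
= 240.6344 MPa

240.6344


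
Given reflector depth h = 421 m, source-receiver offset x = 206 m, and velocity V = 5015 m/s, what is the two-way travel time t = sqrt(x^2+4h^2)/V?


x^2 + 4h^2 = 206^2 + 4*421^2 = 42436 + 708964 = 751400
sqrt(751400) = 866.8333
t = 866.8333 / 5015 = 0.1728 s

0.1728


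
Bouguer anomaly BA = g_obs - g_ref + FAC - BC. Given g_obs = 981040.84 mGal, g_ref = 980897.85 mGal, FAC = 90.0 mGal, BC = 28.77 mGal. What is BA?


BA = g_obs - g_ref + FAC - BC
= 981040.84 - 980897.85 + 90.0 - 28.77
= 204.22 mGal

204.22


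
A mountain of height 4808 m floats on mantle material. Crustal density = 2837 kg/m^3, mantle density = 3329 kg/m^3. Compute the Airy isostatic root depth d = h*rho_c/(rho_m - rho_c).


rho_m - rho_c = 3329 - 2837 = 492
d = 4808 * 2837 / 492
= 13640296 / 492
= 27724.18 m

27724.18


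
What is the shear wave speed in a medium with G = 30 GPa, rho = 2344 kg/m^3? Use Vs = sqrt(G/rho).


Convert G to Pa: G = 30e9 Pa
Compute G/rho = 30e9 / 2344 = 12798634.8123
Vs = sqrt(12798634.8123) = 3577.52 m/s

3577.52


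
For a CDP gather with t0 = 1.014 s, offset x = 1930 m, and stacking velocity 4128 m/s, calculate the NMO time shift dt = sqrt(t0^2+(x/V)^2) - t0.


x/Vnmo = 1930/4128 = 0.467539
(x/Vnmo)^2 = 0.218592
t0^2 = 1.028196
sqrt(1.028196 + 0.218592) = 1.116597
dt = 1.116597 - 1.014 = 0.102597

0.102597


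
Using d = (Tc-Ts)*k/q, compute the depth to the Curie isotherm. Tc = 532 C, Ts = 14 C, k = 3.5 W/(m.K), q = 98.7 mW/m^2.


T_Curie - T_surf = 532 - 14 = 518 C
Convert q to W/m^2: 98.7 mW/m^2 = 0.0987 W/m^2
d = 518 * 3.5 / 0.0987 = 18368.79 m

18368.79


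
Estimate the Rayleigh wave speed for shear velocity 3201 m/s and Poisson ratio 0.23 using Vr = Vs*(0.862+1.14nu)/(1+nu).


Numerator factor = 0.862 + 1.14*0.23 = 1.1242
Denominator = 1 + 0.23 = 1.23
Vr = 3201 * 1.1242 / 1.23 = 2925.66 m/s

2925.66


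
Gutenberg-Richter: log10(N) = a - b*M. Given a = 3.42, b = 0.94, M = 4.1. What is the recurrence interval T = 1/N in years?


log10(N) = 3.42 - 0.94*4.1 = -0.434
N = 10^-0.434 = 0.368129
T = 1/N = 1/0.368129 = 2.7164 years

2.7164


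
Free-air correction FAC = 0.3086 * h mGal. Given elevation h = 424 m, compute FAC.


FAC = 0.3086 * h
= 0.3086 * 424
= 130.8464 mGal

130.8464


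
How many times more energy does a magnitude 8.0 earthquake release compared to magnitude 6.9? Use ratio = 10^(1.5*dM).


M2 - M1 = 8.0 - 6.9 = 1.1
1.5 * 1.1 = 1.65
ratio = 10^1.65 = 44.67

44.67


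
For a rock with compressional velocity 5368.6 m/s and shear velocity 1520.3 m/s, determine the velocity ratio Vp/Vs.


Vp/Vs = 5368.6 / 1520.3
= 3.5313

3.5313


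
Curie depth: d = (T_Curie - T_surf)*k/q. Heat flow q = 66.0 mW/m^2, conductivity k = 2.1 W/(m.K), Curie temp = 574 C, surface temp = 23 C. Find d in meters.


T_Curie - T_surf = 574 - 23 = 551 C
Convert q to W/m^2: 66.0 mW/m^2 = 0.066 W/m^2
d = 551 * 2.1 / 0.066 = 17531.82 m

17531.82


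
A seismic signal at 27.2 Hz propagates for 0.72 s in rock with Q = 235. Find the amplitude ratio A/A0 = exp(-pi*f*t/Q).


pi*f*t/Q = pi*27.2*0.72/235 = 0.261808
A/A0 = exp(-0.261808) = 0.769659

0.769659


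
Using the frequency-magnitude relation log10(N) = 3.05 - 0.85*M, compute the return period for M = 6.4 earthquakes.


log10(N) = 3.05 - 0.85*6.4 = -2.39
N = 10^-2.39 = 0.004074
T = 1/N = 1/0.004074 = 245.4709 years

245.4709


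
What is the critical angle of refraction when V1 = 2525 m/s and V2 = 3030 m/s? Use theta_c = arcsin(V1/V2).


V1/V2 = 2525/3030 = 0.833333
theta_c = arcsin(0.833333) = 56.4427 degrees

56.4427


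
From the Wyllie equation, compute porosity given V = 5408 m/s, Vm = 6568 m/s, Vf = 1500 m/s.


1/V - 1/Vm = 1/5408 - 1/6568 = 3.266e-05
1/Vf - 1/Vm = 1/1500 - 1/6568 = 0.00051441
phi = 3.266e-05 / 0.00051441 = 0.0635

0.0635


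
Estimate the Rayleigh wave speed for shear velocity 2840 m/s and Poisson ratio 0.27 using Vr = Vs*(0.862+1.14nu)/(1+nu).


Numerator factor = 0.862 + 1.14*0.27 = 1.1698
Denominator = 1 + 0.27 = 1.27
Vr = 2840 * 1.1698 / 1.27 = 2615.93 m/s

2615.93


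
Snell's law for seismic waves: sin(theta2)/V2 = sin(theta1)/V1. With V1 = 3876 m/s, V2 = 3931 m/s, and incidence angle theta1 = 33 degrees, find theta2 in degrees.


sin(theta1) = sin(33 deg) = 0.544639
sin(theta2) = V2/V1 * sin(theta1) = 3931/3876 * 0.544639 = 0.552367
theta2 = arcsin(0.552367) = 33.5296 degrees

33.5296


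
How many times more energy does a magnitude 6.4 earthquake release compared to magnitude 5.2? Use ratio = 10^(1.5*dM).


M2 - M1 = 6.4 - 5.2 = 1.2
1.5 * 1.2 = 1.8
ratio = 10^1.8 = 63.1

63.1


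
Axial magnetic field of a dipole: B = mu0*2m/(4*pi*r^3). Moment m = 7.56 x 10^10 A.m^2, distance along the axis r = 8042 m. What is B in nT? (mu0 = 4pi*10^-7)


m = 7.56 x 10^10 = 75600000000 A.m^2
2m = 151200000000 A.m^2
r^3 = 8042^3 = 520106410088
B = (4pi*10^-7) * 151200000000 / (4*pi * 520106410088) * 1e9
= 190003.523689 / 6535849908069.68 * 1e9
= 29.071 nT

29.071


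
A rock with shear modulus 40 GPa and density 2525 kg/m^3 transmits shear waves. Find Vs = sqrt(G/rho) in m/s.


Convert G to Pa: G = 40e9 Pa
Compute G/rho = 40e9 / 2525 = 15841584.1584
Vs = sqrt(15841584.1584) = 3980.15 m/s

3980.15


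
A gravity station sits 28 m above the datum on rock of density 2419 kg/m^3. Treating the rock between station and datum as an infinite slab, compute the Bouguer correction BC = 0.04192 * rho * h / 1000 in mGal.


BC = 0.04192 * rho * h / 1000
= 0.04192 * 2419 * 28 / 1000
= 2.8393 mGal

2.8393


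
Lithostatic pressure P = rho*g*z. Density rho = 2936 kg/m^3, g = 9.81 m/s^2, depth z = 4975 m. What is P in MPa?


P = rho * g * z / 1e6
= 2936 * 9.81 * 4975 / 1e6
= 143290746.0 / 1e6
= 143.2907 MPa

143.2907


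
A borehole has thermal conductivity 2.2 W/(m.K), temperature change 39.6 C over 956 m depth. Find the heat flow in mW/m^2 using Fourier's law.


q = k * dT / dz * 1000
= 2.2 * 39.6 / 956 * 1000
= 0.09113 * 1000
= 91.1297 mW/m^2

91.1297


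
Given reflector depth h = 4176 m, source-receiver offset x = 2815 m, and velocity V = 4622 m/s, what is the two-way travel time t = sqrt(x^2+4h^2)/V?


x^2 + 4h^2 = 2815^2 + 4*4176^2 = 7924225 + 69755904 = 77680129
sqrt(77680129) = 8813.6331
t = 8813.6331 / 4622 = 1.9069 s

1.9069


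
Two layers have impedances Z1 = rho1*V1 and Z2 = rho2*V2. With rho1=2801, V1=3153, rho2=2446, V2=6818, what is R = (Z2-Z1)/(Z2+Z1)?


Z1 = 2801 * 3153 = 8831553
Z2 = 2446 * 6818 = 16676828
R = (16676828 - 8831553) / (16676828 + 8831553) = 7845275 / 25508381 = 0.3076

0.3076


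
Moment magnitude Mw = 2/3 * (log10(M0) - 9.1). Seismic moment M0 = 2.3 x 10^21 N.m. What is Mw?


log10(M0) = log10(2.3 x 10^21) = 21.3617
Mw = 2/3 * (21.3617 - 9.1)
= 2/3 * 12.2617
= 8.17

8.17


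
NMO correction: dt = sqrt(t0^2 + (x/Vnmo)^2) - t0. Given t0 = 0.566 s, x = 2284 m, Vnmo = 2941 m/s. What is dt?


x/Vnmo = 2284/2941 = 0.776607
(x/Vnmo)^2 = 0.603118
t0^2 = 0.320356
sqrt(0.320356 + 0.603118) = 0.960975
dt = 0.960975 - 0.566 = 0.394975

0.394975


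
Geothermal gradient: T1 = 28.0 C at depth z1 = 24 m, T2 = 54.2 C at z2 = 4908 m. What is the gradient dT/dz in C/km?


dT = 54.2 - 28.0 = 26.2 C
dz = 4908 - 24 = 4884 m
gradient = dT/dz * 1000 = 26.2/4884 * 1000 = 5.3645 C/km

5.3645
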